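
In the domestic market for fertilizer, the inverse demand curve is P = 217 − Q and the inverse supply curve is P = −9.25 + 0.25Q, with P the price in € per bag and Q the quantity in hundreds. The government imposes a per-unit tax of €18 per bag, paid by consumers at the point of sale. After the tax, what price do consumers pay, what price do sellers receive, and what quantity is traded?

Inverting to Q(P) form: Qd = 217 − P; Qs = 4P + 37.
Before the tax: set 217 − P = 4P + 37 → P* = €36, Q* = 181.
With the tax collected from consumers, demand (in seller-price terms) shifts: Qd = 217 − (P + 18).
Solving gives Q = 166.6 with consumers paying €50.4 and sellers receiving €32.4 (the €18 wedge).
The less price-elastic side of the market bears the larger share of a per-unit tax.

Consumers pay €50.4; sellers receive €32.4; quantity = 166.6.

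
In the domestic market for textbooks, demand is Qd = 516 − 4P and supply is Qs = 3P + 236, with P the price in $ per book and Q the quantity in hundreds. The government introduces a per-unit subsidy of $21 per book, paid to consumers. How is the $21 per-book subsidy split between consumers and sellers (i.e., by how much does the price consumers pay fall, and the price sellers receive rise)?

Without the subsidy, 516 − 4P = 3P + 236 gives 7P = 280, so P* = $40 and Q* = 356.
With a per-unit subsidy paid to consumers, each effectively pays P − 21, so demand becomes Qd = 516 − 4(P − 21).
Solving gives Q = 392 with consumers paying $31 and sellers receiving $52 (the $21 wedge).
Gain to consumers: $9; to sellers: $12. (They sum to $21.)

Consumers gain $9 per book; sellers gain $12 per book.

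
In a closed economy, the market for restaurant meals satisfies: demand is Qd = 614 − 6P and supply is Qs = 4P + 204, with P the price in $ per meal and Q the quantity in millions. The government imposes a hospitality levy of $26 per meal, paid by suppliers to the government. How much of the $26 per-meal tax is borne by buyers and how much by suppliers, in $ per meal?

Before the tax: set 614 − 6P = 4P + 204 → P* = $41, Q* = 368.
With the tax collected from suppliers, supply shifts: Qs = 4(P − 26) + 204.
Solving gives Q = 305.6 with buyers paying $51.4 and suppliers receiving $25.4 (the $26 wedge).
Burden on buyers: $10.4; on suppliers: $15.6. (They sum to $26.)

Buyers bear $10.4 per meal; suppliers bear $15.6 per meal.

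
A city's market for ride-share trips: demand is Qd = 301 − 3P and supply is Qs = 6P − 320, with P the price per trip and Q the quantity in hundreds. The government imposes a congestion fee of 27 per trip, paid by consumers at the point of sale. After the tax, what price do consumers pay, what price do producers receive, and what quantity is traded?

Consumers pay 87; producers receive 60; quantity = 40.

Without the tax, 301 − 3P = 6P − 320 gives 9P = 621, so P* = 69 and Q* = 94.
With the tax collected from consumers, demand (in seller-price terms) shifts: Qd = 301 − 3(P + 27).
Solving gives Q = 40 with consumers paying 87 and producers receiving 60 (the 27 wedge).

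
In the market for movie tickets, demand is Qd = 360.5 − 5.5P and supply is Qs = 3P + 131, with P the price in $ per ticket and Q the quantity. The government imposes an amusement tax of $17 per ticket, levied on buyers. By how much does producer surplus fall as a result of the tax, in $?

Producer surplus falls by $2150.5.

Before the tax: set 360.5 − 5.5P = 3P + 131 → P* = $27, Q* = 212.
With the tax collected from buyers, demand (in seller-price terms) shifts: Qd = 360.5 − 5.5(P + 17).
New equilibrium: buyers pay $33, sellers receive $16, Q = 179. (Wedge: Pb − Ps = 17.)
ΔPS is the trapezoid between Q = 179 and Q = 212 of height $11: ½ · (212 + 179) · 11 = $2150.5.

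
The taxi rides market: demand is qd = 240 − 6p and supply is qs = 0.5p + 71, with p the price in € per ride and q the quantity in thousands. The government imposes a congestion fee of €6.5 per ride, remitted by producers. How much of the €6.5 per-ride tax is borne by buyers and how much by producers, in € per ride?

Buyers bear €0.5 per ride; producers bear €6 per ride.

Without the tax, 240 − 6p = 0.5p + 71 gives 6.5p = 169, so p* = €26 and q* = 84.
With the tax collected from producers, supply shifts: qs = 0.5(p − 6.5) + 71.
Solving gives q = 81 with buyers paying €26.5 and producers receiving €20 (the €6.5 wedge).
Burden on buyers: €0.5; on producers: €6. (They sum to €6.5.)
The less price-elastic side of the market bears the larger share of a per-unit tax.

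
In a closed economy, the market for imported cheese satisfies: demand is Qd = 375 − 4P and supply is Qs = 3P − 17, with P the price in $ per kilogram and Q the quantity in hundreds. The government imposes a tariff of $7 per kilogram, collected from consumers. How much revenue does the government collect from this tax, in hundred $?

Before the tax: set 375 − 4P = 3P − 17 → P* = $56, Q* = 151.
With the tax collected from consumers, demand (in seller-price terms) shifts: Qd = 375 − 4(P + 7).
New equilibrium: consumers pay $59, sellers receive $52, Q = 139. (Wedge: Pb − Ps = 7.)
Revenue = t · Q = 7 · 139 = $973.

Tax revenue = $973 hundred.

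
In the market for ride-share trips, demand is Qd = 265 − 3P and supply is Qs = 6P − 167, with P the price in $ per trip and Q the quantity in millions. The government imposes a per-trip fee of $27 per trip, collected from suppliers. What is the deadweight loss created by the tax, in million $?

Deadweight loss = $729 million.

Before the tax: set 265 − 3P = 6P − 167 → P* = $48, Q* = 121.
With the tax collected from suppliers, supply shifts: Qs = 6(P − 27) − 167.
New equilibrium: buyers pay $66, suppliers receive $39, Q = 67. (Wedge: Pb − Ps = 27.)
Quantity falls by |ΔQ| = |121 − 67| = 54.
DWL = ½ · t · |ΔQ| = ½ · 27 · 54 = $729.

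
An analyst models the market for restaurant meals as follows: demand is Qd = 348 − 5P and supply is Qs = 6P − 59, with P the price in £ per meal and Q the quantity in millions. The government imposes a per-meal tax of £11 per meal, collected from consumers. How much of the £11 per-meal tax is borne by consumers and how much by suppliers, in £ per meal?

Consumers bear £6 per meal; suppliers bear £5 per meal.

Without the tax, 348 − 5P = 6P − 59 gives 11P = 407, so P* = £37 and Q* = 163.
With the tax collected from consumers, demand (in seller-price terms) shifts: Qd = 348 − 5(P + 11).
Solving gives Q = 133 with consumers paying £43 and suppliers receiving £32 (the £11 wedge).
Burden on consumers: £6; on suppliers: £5. (They sum to £11.)
The less price-elastic side of the market bears the larger share of a per-unit tax.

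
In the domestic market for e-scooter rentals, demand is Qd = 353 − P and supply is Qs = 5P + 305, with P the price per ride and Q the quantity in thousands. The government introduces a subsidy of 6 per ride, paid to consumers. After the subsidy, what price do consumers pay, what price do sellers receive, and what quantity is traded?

Consumers pay 3; sellers receive 9; quantity = 350.

Before the subsidy: set 353 − P = 5P + 305 → P* = 8, Q* = 345.
With a per-unit subsidy paid to consumers, each effectively pays P − 6, so demand becomes Qd = 353 − (P − 6).
Solving gives Q = 350 with consumers paying 3 and sellers receiving 9 (the 6 wedge).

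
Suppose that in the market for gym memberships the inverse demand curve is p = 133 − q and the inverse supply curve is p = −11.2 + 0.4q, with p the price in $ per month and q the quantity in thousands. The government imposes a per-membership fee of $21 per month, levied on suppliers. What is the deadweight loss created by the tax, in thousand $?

Inverting to q(p) form: qd = 133 − p; qs = 2.5p + 28.
Before the tax: set 133 − p = 2.5p + 28 → p* = $30, q* = 103.
With the tax collected from suppliers, supply shifts: qs = 2.5(p − 21) + 28.
Solving gives q = 88 with buyers paying $45 and suppliers receiving $24 (the $21 wedge).
Quantity falls by |ΔQ| = |103 − 88| = 15.
DWL = ½ · t · |ΔQ| = ½ · 21 · 15 = $157.5.

Deadweight loss = $157.5 thousand.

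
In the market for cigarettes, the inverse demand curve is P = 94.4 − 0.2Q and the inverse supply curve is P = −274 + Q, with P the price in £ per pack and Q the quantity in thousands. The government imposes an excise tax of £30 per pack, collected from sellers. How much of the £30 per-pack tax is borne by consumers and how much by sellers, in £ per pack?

Inverting to Q(P) form: Qd = 472 − 5P; Qs = P + 274.
Before the tax: set 472 − 5P = P + 274 → P* = £33, Q* = 307.
With the tax collected from sellers, supply shifts: Qs = (P − 30) + 274.
New equilibrium: consumers pay £38, sellers receive £8, Q = 282. (Wedge: Pb − Ps = 30.)
Burden on consumers: £5; on sellers: £25. (They sum to £30.)

Consumers bear £5 per pack; sellers bear £25 per pack.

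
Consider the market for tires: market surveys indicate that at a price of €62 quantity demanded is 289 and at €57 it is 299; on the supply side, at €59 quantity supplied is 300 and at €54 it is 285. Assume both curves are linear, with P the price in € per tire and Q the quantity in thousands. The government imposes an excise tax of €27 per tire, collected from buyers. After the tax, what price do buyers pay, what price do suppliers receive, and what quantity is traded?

Buyers pay €74.2; suppliers receive €47.2; quantity = 264.6.

Demand slope: (299 − 289)/(57 − 62) = -2, so Qd = 413 − 2P.
Supply slope: (285 − 300)/(54 − 59) = 3, so Qs = 3P + 123.
Without the tax, 413 − 2P = 3P + 123 gives 5P = 290, so P* = €58 and Q* = 297.
With the tax collected from buyers, demand (in seller-price terms) shifts: Qd = 413 − 2(P + 27).
New equilibrium: buyers pay €74.2, suppliers receive €47.2, Q = 264.6. (Wedge: Pb − Ps = 27.)
The less price-elastic side of the market bears the larger share of a per-unit tax.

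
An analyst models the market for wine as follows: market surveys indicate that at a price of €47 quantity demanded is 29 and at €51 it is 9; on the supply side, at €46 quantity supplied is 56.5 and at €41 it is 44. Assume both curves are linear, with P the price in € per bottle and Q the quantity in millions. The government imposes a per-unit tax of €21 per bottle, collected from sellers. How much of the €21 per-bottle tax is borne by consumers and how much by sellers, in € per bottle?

Consumers bear €7 per bottle; sellers bear €14 per bottle.

Demand slope: (9 − 29)/(51 − 47) = -5, so Qd = 264 − 5P.
Supply slope: (44 − 56.5)/(41 − 46) = 2.5, so Qs = 2.5P − 58.5.
Without the tax, 264 − 5P = 2.5P − 58.5 gives 7.5P = 322.5, so P* = €43 and Q* = 49.
With the tax collected from sellers, supply shifts: Qs = 2.5(P − 21) − 58.5.
Solving gives Q = 14 with consumers paying €50 and sellers receiving €29 (the €21 wedge).
Burden on consumers: €7; on sellers: €14. (They sum to €21.)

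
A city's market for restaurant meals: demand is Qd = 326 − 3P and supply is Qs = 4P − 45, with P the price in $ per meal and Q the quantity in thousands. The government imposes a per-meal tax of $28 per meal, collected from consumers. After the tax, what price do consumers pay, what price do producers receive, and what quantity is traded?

Before the tax: set 326 − 3P = 4P − 45 → P* = $53, Q* = 167.
With the tax collected from consumers, demand (in seller-price terms) shifts: Qd = 326 − 3(P + 28).
New equilibrium: consumers pay $69, producers receive $41, Q = 119. (Wedge: Pb − Ps = 28.)
The less price-elastic side of the market bears the larger share of a per-unit tax.

Consumers pay $69; producers receive $41; quantity = 119.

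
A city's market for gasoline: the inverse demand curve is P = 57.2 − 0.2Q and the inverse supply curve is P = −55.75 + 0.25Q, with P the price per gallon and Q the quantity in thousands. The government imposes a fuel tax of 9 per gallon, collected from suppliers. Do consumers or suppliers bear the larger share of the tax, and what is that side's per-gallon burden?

Inverting to Q(P) form: Qd = 286 − 5P; Qs = 4P + 223.
Before the tax: set 286 − 5P = 4P + 223 → P* = 7, Q* = 251.
With the tax collected from suppliers, supply shifts: Qs = 4(P − 9) + 223.
Solving gives Q = 231 with consumers paying 11 and suppliers receiving 2 (the 9 wedge).
Per-gallon burden: consumers 4, suppliers 5.
Suppliers take the larger share because supply is less price-elastic here (demand slope 5 vs supply slope 4).
The less price-elastic side of the market bears the larger share of a per-unit tax.

Suppliers bear the larger share: 5 per gallon.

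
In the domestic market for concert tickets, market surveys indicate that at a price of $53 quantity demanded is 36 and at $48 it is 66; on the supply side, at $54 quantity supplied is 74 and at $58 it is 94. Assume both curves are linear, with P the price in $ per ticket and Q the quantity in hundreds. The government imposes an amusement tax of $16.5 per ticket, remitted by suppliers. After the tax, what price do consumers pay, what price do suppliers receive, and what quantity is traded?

Consumers pay $57.5; suppliers receive $41; quantity = 9.

Demand slope: (66 − 36)/(48 − 53) = -6, so Qd = 354 − 6P.
Supply slope: (94 − 74)/(58 − 54) = 5, so Qs = 5P − 196.
Before the tax: set 354 − 6P = 5P − 196 → P* = $50, Q* = 54.
With the tax collected from suppliers, supply shifts: Qs = 5(P − 16.5) − 196.
Solving gives Q = 9 with consumers paying $57.5 and suppliers receiving $41 (the $16.5 wedge).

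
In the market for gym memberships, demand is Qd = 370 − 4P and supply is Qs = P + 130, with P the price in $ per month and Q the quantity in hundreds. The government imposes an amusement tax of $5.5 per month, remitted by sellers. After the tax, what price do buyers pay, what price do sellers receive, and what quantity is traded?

Buyers pay $49.1; sellers receive $43.6; quantity = 173.6.

Without the tax, 370 − 4P = P + 130 gives 5P = 240, so P* = $48 and Q* = 178.
With the tax collected from sellers, supply shifts: Qs = (P − 5.5) + 130.
New equilibrium: buyers pay $49.1, sellers receive $43.6, Q = 173.6. (Wedge: Pb − Ps = 5.5.)
The less price-elastic side of the market bears the larger share of a per-unit tax.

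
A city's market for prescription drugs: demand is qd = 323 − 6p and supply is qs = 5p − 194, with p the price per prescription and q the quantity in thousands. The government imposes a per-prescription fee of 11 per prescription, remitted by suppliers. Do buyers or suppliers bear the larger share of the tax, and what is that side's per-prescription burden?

Suppliers bear the larger share: 6 per prescription.

Without the tax, 323 − 6p = 5p − 194 gives 11p = 517, so p* = 47 and q* = 41.
With the tax collected from suppliers, supply shifts: qs = 5(p − 11) − 194.
Solving gives q = 11 with buyers paying 52 and suppliers receiving 41 (the 11 wedge).
Per-prescription burden: buyers 5, suppliers 6.
Suppliers take the larger share because supply is less price-elastic here (demand slope 6 vs supply slope 5).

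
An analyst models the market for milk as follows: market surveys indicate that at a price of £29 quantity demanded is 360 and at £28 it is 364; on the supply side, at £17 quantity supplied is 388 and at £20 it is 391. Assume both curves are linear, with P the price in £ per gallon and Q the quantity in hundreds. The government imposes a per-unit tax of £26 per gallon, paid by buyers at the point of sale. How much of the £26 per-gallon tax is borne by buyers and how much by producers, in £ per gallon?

Demand slope: (364 − 360)/(28 − 29) = -4, so Qd = 476 − 4P.
Supply slope: (391 − 388)/(20 − 17) = 1, so Qs = P + 371.
Without the tax, 476 − 4P = P + 371 gives 5P = 105, so P* = £21 and Q* = 392.
With the tax collected from buyers, demand (in seller-price terms) shifts: Qd = 476 − 4(P + 26).
Solving gives Q = 371.2 with buyers paying £26.2 and producers receiving £0.2 (the £26 wedge).
Burden on buyers: £5.2; on producers: £20.8. (They sum to £26.)
The less price-elastic side of the market bears the larger share of a per-unit tax.

Buyers bear £5.2 per gallon; producers bear £20.8 per gallon.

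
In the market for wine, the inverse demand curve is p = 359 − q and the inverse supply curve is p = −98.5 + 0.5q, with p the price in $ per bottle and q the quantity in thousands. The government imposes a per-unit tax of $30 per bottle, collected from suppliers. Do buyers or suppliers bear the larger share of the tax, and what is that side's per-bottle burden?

Buyers bear the larger share: $20 per bottle.

Inverting to q(p) form: qd = 359 − p; qs = 2p + 197.
Before the tax: set 359 − p = 2p + 197 → p* = $54, q* = 305.
With the tax collected from suppliers, supply shifts: qs = 2(p − 30) + 197.
New equilibrium: buyers pay $74, suppliers receive $44, q = 285. (Wedge: pb − ps = 30.)
Per-bottle burden: buyers $20, suppliers $10.
Buyers take the larger share because demand is less price-elastic here (demand slope 1 vs supply slope 2).
The less price-elastic side of the market bears the larger share of a per-unit tax.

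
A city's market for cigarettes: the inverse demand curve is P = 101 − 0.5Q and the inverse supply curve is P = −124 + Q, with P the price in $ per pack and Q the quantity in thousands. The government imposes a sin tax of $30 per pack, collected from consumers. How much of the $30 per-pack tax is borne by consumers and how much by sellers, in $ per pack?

Rewrite in direct form: Qd = 202 − 2P and Qs = P + 124.
Before the tax: set 202 − 2P = P + 124 → P* = $26, Q* = 150.
With the tax collected from consumers, demand (in seller-price terms) shifts: Qd = 202 − 2(P + 30).
New equilibrium: consumers pay $36, sellers receive $6, Q = 130. (Wedge: Pb − Ps = 30.)
Burden on consumers: $10; on sellers: $20. (They sum to $30.)
The less price-elastic side of the market bears the larger share of a per-unit tax.

Consumers bear $10 per pack; sellers bear $20 per pack.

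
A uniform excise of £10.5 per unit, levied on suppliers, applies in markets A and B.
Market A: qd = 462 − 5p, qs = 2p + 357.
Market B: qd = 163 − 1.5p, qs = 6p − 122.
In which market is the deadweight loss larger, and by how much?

Market A: pre-tax p* = £15, q* = 387; post-tax q = 372; deadweight loss = £78.75.
Market B: pre-tax p* = £38, q* = 106; post-tax q = 93.4; deadweight loss = £66.15.
Difference: £78.75 vs £66.15 → market A is larger by £12.6.

Market A, by £12.6.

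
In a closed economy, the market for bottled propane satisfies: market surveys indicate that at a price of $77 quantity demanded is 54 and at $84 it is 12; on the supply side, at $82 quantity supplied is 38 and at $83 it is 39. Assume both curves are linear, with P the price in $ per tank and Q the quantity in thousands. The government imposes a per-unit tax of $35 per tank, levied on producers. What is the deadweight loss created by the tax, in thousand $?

Deadweight loss = $525 thousand.

Demand slope: (12 − 54)/(84 − 77) = -6, so Qd = 516 − 6P.
Supply slope: (39 − 38)/(83 − 82) = 1, so Qs = P − 44.
Without the tax, 516 − 6P = P − 44 gives 7P = 560, so P* = $80 and Q* = 36.
With the tax collected from producers, supply shifts: Qs = (P − 35) − 44.
Solving gives Q = 6 with consumers paying $85 and producers receiving $50 (the $35 wedge).
Quantity falls by |ΔQ| = |36 − 6| = 30.
DWL = ½ · t · |ΔQ| = ½ · 35 · 30 = $525.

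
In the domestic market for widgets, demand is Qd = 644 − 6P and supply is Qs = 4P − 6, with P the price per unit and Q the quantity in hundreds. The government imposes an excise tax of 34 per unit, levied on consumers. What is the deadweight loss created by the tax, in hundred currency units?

Deadweight loss = 1387.2 hundred.

Without the tax, 644 − 6P = 4P − 6 gives 10P = 650, so P* = 65 and Q* = 254.
With the tax collected from consumers, demand (in seller-price terms) shifts: Qd = 644 − 6(P + 34).
New equilibrium: consumers pay 78.6, suppliers receive 44.6, Q = 172.4. (Wedge: Pb − Ps = 34.)
Quantity falls by |ΔQ| = |254 − 172.4| = 81.6.
DWL = ½ · t · |ΔQ| = ½ · 34 · 81.6 = 1387.2.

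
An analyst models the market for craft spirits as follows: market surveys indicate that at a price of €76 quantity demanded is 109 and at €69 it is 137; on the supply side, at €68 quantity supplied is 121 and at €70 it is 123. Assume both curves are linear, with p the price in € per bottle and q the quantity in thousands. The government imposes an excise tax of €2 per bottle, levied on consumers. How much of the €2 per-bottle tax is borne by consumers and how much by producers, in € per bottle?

Demand slope: (137 − 109)/(69 − 76) = -4, so qd = 413 − 4p.
Supply slope: (123 − 121)/(70 − 68) = 1, so qs = p + 53.
Without the tax, 413 − 4p = p + 53 gives 5p = 360, so p* = €72 and q* = 125.
With the tax collected from consumers, demand (in seller-price terms) shifts: qd = 413 − 4(p + 2).
Solving gives q = 123.4 with consumers paying €72.4 and producers receiving €70.4 (the €2 wedge).
Burden on consumers: €0.4; on producers: €1.6. (They sum to €2.)
The less price-elastic side of the market bears the larger share of a per-unit tax.

Consumers bear €0.4 per bottle; producers bear €1.6 per bottle.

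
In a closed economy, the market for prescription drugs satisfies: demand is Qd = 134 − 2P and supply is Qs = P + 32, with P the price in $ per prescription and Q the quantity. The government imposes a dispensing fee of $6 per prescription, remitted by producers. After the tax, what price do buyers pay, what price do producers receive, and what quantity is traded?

Buyers pay $36; producers receive $30; quantity = 62.

Before the tax: set 134 − 2P = P + 32 → P* = $34, Q* = 66.
With the tax collected from producers, supply shifts: Qs = (P − 6) + 32.
Solving gives Q = 62 with buyers paying $36 and producers receiving $30 (the $6 wedge).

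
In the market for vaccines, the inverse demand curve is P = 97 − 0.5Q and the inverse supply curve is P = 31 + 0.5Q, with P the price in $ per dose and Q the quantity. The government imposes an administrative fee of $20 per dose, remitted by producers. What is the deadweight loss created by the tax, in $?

Inverting to Q(P) form: Qd = 194 − 2P; Qs = 2P − 62.
Before the tax: set 194 − 2P = 2P − 62 → P* = $64, Q* = 66.
With the tax collected from producers, supply shifts: Qs = 2(P − 20) − 62.
Solving gives Q = 46 with buyers paying $74 and producers receiving $54 (the $20 wedge).
Quantity falls by |ΔQ| = |66 − 46| = 20.
DWL = ½ · t · |ΔQ| = ½ · 20 · 20 = $200.

Deadweight loss = $200.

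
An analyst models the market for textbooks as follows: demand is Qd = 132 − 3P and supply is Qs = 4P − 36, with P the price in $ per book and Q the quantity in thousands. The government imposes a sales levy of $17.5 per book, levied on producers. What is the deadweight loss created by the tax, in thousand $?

Deadweight loss = $262.5 thousand.

Without the tax, 132 − 3P = 4P − 36 gives 7P = 168, so P* = $24 and Q* = 60.
With the tax collected from producers, supply shifts: Qs = 4(P − 17.5) − 36.
New equilibrium: buyers pay $34, producers receive $16.5, Q = 30. (Wedge: Pb − Ps = 17.5.)
Quantity falls by |ΔQ| = |60 − 30| = 30.
DWL = ½ · t · |ΔQ| = ½ · 17.5 · 30 = $262.5.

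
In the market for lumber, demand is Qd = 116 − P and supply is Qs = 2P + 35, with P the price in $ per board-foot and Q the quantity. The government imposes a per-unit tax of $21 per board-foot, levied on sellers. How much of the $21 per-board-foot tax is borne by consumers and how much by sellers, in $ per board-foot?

Without the tax, 116 − P = 2P + 35 gives 3P = 81, so P* = $27 and Q* = 89.
With the tax collected from sellers, supply shifts: Qs = 2(P − 21) + 35.
Solving gives Q = 75 with consumers paying $41 and sellers receiving $20 (the $21 wedge).
Burden on consumers: $14; on sellers: $7. (They sum to $21.)
The less price-elastic side of the market bears the larger share of a per-unit tax.

Consumers bear $14 per board-foot; sellers bear $7 per board-foot.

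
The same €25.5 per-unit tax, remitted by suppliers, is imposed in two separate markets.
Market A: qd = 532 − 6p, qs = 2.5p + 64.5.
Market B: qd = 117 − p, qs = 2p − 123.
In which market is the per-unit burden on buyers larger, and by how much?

Market B, by €9.5.

Market A: pre-tax p* = €55, q* = 202; post-tax q = 157; per-unit burden on buyers = €7.5.
Market B: pre-tax p* = €80, q* = 37; post-tax q = 20; per-unit burden on buyers = €17.
Difference: €7.5 vs €17 → market B is larger by €9.5.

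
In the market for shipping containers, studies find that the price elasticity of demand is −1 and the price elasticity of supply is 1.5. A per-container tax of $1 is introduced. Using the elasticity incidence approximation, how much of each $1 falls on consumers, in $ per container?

Incidence ratio: consumers' share ≈ εs / (εs + |εd|) = 1.5 / (1.5 + 1) = 0.6.
So consumers bear ≈ 0.6 × $1 = $0.6; producers bear $0.4.

Consumers bear ≈ $0.6 per container.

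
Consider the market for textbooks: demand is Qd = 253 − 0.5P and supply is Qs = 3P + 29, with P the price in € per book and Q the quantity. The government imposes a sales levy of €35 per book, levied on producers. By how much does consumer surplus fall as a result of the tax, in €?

Consumer surplus falls by €6405.

Without the tax, 253 − 0.5P = 3P + 29 gives 3.5P = 224, so P* = €64 and Q* = 221.
With the tax collected from producers, supply shifts: Qs = 3(P − 35) + 29.
New equilibrium: consumers pay €94, producers receive €59, Q = 206. (Wedge: Pb − Ps = 35.)
ΔCS is the trapezoid between Q = 206 and Q = 221 of height €30: ½ · (221 + 206) · 30 = €6405.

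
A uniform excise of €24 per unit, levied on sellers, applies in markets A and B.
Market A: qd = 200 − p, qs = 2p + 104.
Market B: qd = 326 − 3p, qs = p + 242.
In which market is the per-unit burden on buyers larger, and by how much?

Market A, by €10.

Market A: pre-tax p* = €32, q* = 168; post-tax q = 152; per-unit burden on buyers = €16.
Market B: pre-tax p* = €21, q* = 263; post-tax q = 245; per-unit burden on buyers = €6.
Difference: €16 vs €6 → market A is larger by €10.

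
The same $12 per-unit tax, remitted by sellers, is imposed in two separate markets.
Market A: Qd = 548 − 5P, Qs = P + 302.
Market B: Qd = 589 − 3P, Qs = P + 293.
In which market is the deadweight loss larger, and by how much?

Market A, by $6.

Market A: pre-tax P* = $41, Q* = 343; post-tax Q = 333; deadweight loss = $60.
Market B: pre-tax P* = $74, Q* = 367; post-tax Q = 358; deadweight loss = $54.
Difference: $60 vs $54 → market A is larger by $6.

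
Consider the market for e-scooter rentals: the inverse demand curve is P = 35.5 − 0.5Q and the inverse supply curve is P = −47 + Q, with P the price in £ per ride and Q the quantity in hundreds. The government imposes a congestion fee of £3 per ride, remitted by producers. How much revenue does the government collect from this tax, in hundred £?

Rewrite in direct form: Qd = 71 − 2P and Qs = P + 47.
Without the tax, 71 − 2P = P + 47 gives 3P = 24, so P* = £8 and Q* = 55.
With the tax collected from producers, supply shifts: Qs = (P − 3) + 47.
Solving gives Q = 53 with buyers paying £9 and producers receiving £6 (the £3 wedge).
Revenue = t · Q = 3 · 53 = £159.

Tax revenue = £159 hundred.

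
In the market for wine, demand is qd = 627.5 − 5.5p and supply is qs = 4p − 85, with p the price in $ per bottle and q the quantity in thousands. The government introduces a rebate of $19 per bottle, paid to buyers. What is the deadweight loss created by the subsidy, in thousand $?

Before the subsidy: set 627.5 − 5.5p = 4p − 85 → p* = $75, q* = 215.
With a per-unit subsidy paid to buyers, each effectively pays p − 19, so demand becomes qd = 627.5 − 5.5(p − 19).
New equilibrium: buyers pay $67, producers receive $86, q = 259. (Wedge: pb − ps = −19.)
Quantity rises by |ΔQ| = |215 − 259| = 44.
DWL = ½ · t · |ΔQ| = ½ · 19 · 44 = $418.

Deadweight loss = $418 thousand.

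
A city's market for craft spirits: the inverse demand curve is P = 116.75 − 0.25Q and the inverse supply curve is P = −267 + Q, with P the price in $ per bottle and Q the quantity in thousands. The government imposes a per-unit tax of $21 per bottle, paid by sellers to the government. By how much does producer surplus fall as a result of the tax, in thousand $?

Inverting to Q(P) form: Qd = 467 − 4P; Qs = P + 267.
Before the tax: set 467 − 4P = P + 267 → P* = $40, Q* = 307.
With the tax collected from sellers, supply shifts: Qs = (P − 21) + 267.
New equilibrium: buyers pay $44.2, sellers receive $23.2, Q = 290.2. (Wedge: Pb − Ps = 21.)
ΔPS is the trapezoid between Q = 290.2 and Q = 307 of height $16.8: ½ · (307 + 290.2) · 16.8 = $5016.48.

Producer surplus falls by $5016.48 thousand.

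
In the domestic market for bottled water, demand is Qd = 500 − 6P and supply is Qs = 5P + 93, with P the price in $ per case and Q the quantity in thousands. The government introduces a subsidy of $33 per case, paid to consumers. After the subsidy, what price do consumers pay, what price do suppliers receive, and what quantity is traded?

Consumers pay $22; suppliers receive $55; quantity = 368.

Without the subsidy, 500 − 6P = 5P + 93 gives 11P = 407, so P* = $37 and Q* = 278.
With a per-unit subsidy paid to consumers, each effectively pays P − 33, so demand becomes Qd = 500 − 6(P − 33).
New equilibrium: consumers pay $22, suppliers receive $55, Q = 368. (Wedge: Pb − Ps = −33.)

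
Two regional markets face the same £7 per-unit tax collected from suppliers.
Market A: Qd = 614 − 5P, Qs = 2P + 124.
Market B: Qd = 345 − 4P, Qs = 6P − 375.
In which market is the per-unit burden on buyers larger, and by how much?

Market B, by £2.2.

Market A: pre-tax P* = £70, Q* = 264; post-tax Q = 254; per-unit burden on buyers = £2.
Market B: pre-tax P* = £72, Q* = 57; post-tax Q = 40.2; per-unit burden on buyers = £4.2.
Difference: £2 vs £4.2 → market B is larger by £2.2.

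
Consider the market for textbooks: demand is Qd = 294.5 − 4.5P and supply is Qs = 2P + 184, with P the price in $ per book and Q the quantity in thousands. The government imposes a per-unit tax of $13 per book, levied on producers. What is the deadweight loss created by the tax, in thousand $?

Deadweight loss = $117 thousand.

Without the tax, 294.5 − 4.5P = 2P + 184 gives 6.5P = 110.5, so P* = $17 and Q* = 218.
With the tax collected from producers, supply shifts: Qs = 2(P − 13) + 184.
Solving gives Q = 200 with consumers paying $21 and producers receiving $8 (the $13 wedge).
Quantity falls by |ΔQ| = |218 − 200| = 18.
DWL = ½ · t · |ΔQ| = ½ · 13 · 18 = $117.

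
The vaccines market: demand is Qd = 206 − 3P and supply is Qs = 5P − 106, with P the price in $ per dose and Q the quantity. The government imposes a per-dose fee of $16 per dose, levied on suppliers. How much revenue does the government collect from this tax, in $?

Before the tax: set 206 − 3P = 5P − 106 → P* = $39, Q* = 89.
With the tax collected from suppliers, supply shifts: Qs = 5(P − 16) − 106.
New equilibrium: consumers pay $49, suppliers receive $33, Q = 59. (Wedge: Pb − Ps = 16.)
Revenue = t · Q = 16 · 59 = $944.

Tax revenue = $944.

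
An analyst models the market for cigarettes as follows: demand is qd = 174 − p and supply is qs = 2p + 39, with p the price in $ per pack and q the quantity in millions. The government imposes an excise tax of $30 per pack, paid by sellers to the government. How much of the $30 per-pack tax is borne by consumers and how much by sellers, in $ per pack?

Consumers bear $20 per pack; sellers bear $10 per pack.

Without the tax, 174 − p = 2p + 39 gives 3p = 135, so p* = $45 and q* = 129.
With the tax collected from sellers, supply shifts: qs = 2(p − 30) + 39.
Solving gives q = 109 with consumers paying $65 and sellers receiving $35 (the $30 wedge).
Burden on consumers: $20; on sellers: $10. (They sum to $30.)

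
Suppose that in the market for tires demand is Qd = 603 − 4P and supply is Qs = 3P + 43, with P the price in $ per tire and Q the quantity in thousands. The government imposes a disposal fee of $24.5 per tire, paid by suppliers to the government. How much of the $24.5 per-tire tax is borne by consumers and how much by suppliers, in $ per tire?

Without the tax, 603 − 4P = 3P + 43 gives 7P = 560, so P* = $80 and Q* = 283.
With the tax collected from suppliers, supply shifts: Qs = 3(P − 24.5) + 43.
Solving gives Q = 241 with consumers paying $90.5 and suppliers receiving $66 (the $24.5 wedge).
Burden on consumers: $10.5; on suppliers: $14. (They sum to $24.5.)
The less price-elastic side of the market bears the larger share of a per-unit tax.

Consumers bear $10.5 per tire; suppliers bear $14 per tire.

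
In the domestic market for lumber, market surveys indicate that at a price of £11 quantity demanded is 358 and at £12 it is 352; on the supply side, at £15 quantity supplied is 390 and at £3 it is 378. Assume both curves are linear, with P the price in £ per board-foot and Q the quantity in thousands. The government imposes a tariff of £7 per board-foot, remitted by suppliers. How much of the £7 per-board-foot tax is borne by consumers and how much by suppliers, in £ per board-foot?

Consumers bear £1 per board-foot; suppliers bear £6 per board-foot.

Demand slope: (352 − 358)/(12 − 11) = -6, so Qd = 424 − 6P.
Supply slope: (378 − 390)/(3 − 15) = 1, so Qs = P + 375.
Before the tax: set 424 − 6P = P + 375 → P* = £7, Q* = 382.
With the tax collected from suppliers, supply shifts: Qs = (P − 7) + 375.
Solving gives Q = 376 with consumers paying £8 and suppliers receiving £1 (the £7 wedge).
Burden on consumers: £1; on suppliers: £6. (They sum to £7.)
The less price-elastic side of the market bears the larger share of a per-unit tax.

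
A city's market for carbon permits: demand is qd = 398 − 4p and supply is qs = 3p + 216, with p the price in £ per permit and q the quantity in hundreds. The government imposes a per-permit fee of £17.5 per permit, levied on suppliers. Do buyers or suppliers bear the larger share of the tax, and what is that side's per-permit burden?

Before the tax: set 398 − 4p = 3p + 216 → p* = £26, q* = 294.
With the tax collected from suppliers, supply shifts: qs = 3(p − 17.5) + 216.
Solving gives q = 264 with buyers paying £33.5 and suppliers receiving £16 (the £17.5 wedge).
Per-permit burden: buyers £7.5, suppliers £10.
Suppliers take the larger share because supply is less price-elastic here (demand slope 4 vs supply slope 3).

Suppliers bear the larger share: £10 per permit.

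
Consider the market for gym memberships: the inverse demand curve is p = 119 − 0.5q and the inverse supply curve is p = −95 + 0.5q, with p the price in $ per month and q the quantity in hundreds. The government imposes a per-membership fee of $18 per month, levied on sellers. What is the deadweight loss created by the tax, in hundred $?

Inverting to q(p) form: qd = 238 − 2p; qs = 2p + 190.
Before the tax: set 238 − 2p = 2p + 190 → p* = $12, q* = 214.
With the tax collected from sellers, supply shifts: qs = 2(p − 18) + 190.
New equilibrium: buyers pay $21, sellers receive $3, q = 196. (Wedge: pb − ps = 18.)
Quantity falls by |ΔQ| = |214 − 196| = 18.
DWL = ½ · t · |ΔQ| = ½ · 18 · 18 = $162.

Deadweight loss = $162 hundred.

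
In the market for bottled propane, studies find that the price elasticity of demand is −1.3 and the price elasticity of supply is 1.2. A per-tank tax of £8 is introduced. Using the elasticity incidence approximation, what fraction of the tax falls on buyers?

Incidence ratio: buyers' share ≈ εs / (εs + |εd|) = 1.2 / (1.2 + 1.3) = 0.48.
Supply is the less elastic side, so buyers bear the smaller share.

Buyers' share ≈ 0.48.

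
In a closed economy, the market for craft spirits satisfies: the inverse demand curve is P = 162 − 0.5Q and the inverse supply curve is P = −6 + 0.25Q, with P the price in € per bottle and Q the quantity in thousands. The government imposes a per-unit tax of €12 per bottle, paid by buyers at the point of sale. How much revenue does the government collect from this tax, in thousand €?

Tax revenue = €2496 thousand.

Rewrite in direct form: Qd = 324 − 2P and Qs = 4P + 24.
Before the tax: set 324 − 2P = 4P + 24 → P* = €50, Q* = 224.
With the tax collected from buyers, demand (in seller-price terms) shifts: Qd = 324 − 2(P + 12).
New equilibrium: buyers pay €58, sellers receive €46, Q = 208. (Wedge: Pb − Ps = 12.)
Revenue = t · Q = 12 · 208 = €2496.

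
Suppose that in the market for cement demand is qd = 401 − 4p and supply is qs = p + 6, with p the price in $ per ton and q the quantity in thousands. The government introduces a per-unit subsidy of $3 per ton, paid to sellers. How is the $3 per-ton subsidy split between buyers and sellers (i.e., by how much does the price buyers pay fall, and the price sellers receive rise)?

Buyers gain $0.6 per ton; sellers gain $2.4 per ton.

Before the subsidy: set 401 − 4p = p + 6 → p* = $79, q* = 85.
With a per-unit subsidy paid to sellers, each receives p + 3 per unit sold, so supply becomes qs = (p + 3) + 6.
New equilibrium: buyers pay $78.4, sellers receive $81.4, q = 87.4. (Wedge: pb − ps = −3.)
Gain to buyers: $0.6; to sellers: $2.4. (They sum to $3.)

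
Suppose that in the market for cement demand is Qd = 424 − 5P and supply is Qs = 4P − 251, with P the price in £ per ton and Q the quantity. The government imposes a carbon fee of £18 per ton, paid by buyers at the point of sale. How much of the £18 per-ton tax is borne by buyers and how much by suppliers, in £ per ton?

Without the tax, 424 − 5P = 4P − 251 gives 9P = 675, so P* = £75 and Q* = 49.
With the tax collected from buyers, demand (in seller-price terms) shifts: Qd = 424 − 5(P + 18).
Solving gives Q = 9 with buyers paying £83 and suppliers receiving £65 (the £18 wedge).
Burden on buyers: £8; on suppliers: £10. (They sum to £18.)

Buyers bear £8 per ton; suppliers bear £10 per ton.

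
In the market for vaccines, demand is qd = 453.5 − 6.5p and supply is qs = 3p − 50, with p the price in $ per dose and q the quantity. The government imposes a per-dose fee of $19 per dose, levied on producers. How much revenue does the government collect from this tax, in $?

Tax revenue = $1330.

Without the tax, 453.5 − 6.5p = 3p − 50 gives 9.5p = 503.5, so p* = $53 and q* = 109.
With the tax collected from producers, supply shifts: qs = 3(p − 19) − 50.
New equilibrium: buyers pay $59, producers receive $40, q = 70. (Wedge: pb − ps = 19.)
Revenue = t · Q = 19 · 70 = $1330.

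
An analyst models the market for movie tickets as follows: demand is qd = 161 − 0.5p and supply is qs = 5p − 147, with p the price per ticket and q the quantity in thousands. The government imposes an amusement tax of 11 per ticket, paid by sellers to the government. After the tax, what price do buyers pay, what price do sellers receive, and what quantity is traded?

Buyers pay 66; sellers receive 55; quantity = 128.

Without the tax, 161 − 0.5p = 5p − 147 gives 5.5p = 308, so p* = 56 and q* = 133.
With the tax collected from sellers, supply shifts: qs = 5(p − 11) − 147.
New equilibrium: buyers pay 66, sellers receive 55, q = 128. (Wedge: pb − ps = 11.)
The less price-elastic side of the market bears the larger share of a per-unit tax.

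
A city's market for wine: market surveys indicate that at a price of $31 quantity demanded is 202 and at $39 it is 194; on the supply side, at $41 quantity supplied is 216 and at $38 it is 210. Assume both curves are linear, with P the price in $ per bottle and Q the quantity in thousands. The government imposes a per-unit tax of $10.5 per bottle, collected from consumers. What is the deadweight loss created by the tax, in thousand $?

Demand slope: (194 − 202)/(39 − 31) = -1, so Qd = 233 − P.
Supply slope: (210 − 216)/(38 − 41) = 2, so Qs = 2P + 134.
Without the tax, 233 − P = 2P + 134 gives 3P = 99, so P* = $33 and Q* = 200.
With the tax collected from consumers, demand (in seller-price terms) shifts: Qd = 233 − (P + 10.5).
Solving gives Q = 193 with consumers paying $40 and sellers receiving $29.5 (the $10.5 wedge).
Quantity falls by |ΔQ| = |200 − 193| = 7.
DWL = ½ · t · |ΔQ| = ½ · 10.5 · 7 = $36.75.

Deadweight loss = $36.75 thousand.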